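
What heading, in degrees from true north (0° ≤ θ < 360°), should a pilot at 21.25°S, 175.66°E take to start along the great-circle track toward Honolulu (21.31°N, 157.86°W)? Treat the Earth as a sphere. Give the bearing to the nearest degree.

Δλ = -157.86 − 175.66 = -333.52°; wrapped into (−180°, 180°]: 26.48°.
θ = atan2( sin Δλ · cos φ₂ , cos φ₁ · sin φ₂ − sin φ₁ · cos φ₂ · cos Δλ )
  = atan2(0.41540, 0.64094) = 32.948° → normalised to [0°, 360°): 32.948°.

33°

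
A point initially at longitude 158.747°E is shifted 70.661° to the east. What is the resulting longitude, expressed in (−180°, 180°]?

Start at +158.747°; shift +70.661° → +229.408°.
+229.408° lies outside (−180°, 180°]; subtract 360° → -130.592°.

130.592°W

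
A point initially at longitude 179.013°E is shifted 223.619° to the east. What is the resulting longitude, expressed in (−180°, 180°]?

Start at +179.013°; shift +223.619° → +402.632°.
+402.632° lies outside (−180°, 180°]; subtract 360° → +42.632°.

42.632°E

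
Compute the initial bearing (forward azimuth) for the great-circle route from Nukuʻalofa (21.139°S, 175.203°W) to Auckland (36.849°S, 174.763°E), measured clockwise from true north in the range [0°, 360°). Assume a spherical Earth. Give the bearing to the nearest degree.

207°

Δλ = 174.763 − -175.203 = 349.966°; wrapped into (−180°, 180°]: -10.034°.
θ = atan2( sin Δλ · cos φ₂ , cos φ₁ · sin φ₂ − sin φ₁ · cos φ₂ · cos Δλ )
  = atan2(-0.13942, -0.27518) = -153.130° → normalised to [0°, 360°): 206.870°.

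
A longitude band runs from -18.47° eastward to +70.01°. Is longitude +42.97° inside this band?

Band width going east from -18.47° to +70.01°: ((70.01 − -18.47) mod 360) = 88.48°.
Offset of +42.97° east of the west edge: ((42.97 − -18.47) mod 360) = 61.44°.
61.44° ≤ 88.48° ⇒ inside.

Yes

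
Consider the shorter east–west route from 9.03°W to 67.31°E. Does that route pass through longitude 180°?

No

Signed shortest Δλ = ((67.31 − -9.03 + 180) mod 360) − 180 = 76.34°.
Going east by 76.34° from -9.03° reaches +67.31° without touching 180°.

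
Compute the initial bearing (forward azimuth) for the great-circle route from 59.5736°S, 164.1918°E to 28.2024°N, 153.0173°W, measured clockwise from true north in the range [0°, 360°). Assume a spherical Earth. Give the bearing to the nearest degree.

37°

Δλ = -153.0173 − 164.1918 = -317.2091°; wrapped into (−180°, 180°]: 42.7909°.
θ = atan2( sin Δλ · cos φ₂ , cos φ₁ · sin φ₂ − sin φ₁ · cos φ₂ · cos Δλ )
  = atan2(0.59868, 0.79699) = 36.913° → normalised to [0°, 360°): 36.913°.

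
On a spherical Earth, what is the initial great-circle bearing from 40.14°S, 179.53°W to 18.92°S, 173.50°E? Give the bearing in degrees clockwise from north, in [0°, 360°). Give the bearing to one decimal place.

342.2°

Δλ = 173.50 − -179.53 = 353.03°; wrapped into (−180°, 180°]: -6.97°.
θ = atan2( sin Δλ · cos φ₂ , cos φ₁ · sin φ₂ − sin φ₁ · cos φ₂ · cos Δλ )
  = atan2(-0.11479, 0.35744) = -17.804° → normalised to [0°, 360°): 342.196°.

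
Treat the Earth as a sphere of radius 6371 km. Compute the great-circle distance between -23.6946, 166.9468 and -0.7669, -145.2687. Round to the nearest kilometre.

5742 km

Δλ = -145.2687 − 166.9468 = -312.2155°; wrapped into (−180°, 180°]: 47.7845°.
Δφ = -0.7669 − -23.6946 = 22.9277°.
a = sin²(Δφ/2) + cos φ₁ · cos φ₂ · sin²(Δλ/2) = 0.189699.
c = 2·atan2(√a, √(1−a)) = 0.90129 rad → d = 6371·c ≈ 5742.09 km.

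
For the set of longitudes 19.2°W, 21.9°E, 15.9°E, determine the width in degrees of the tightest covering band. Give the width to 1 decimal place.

41.1°

Sort the longitudes: -19.2°, +15.9°, +21.9°.
Eastward gaps between consecutive values (wrapping around): 35.1°, 6.0°, 318.9°.
Largest gap = 318.9° ⇒ minimal covering band is its complement: 360° − 318.9° = 41.1°.
Band runs from -19.2° eastward to +21.9°.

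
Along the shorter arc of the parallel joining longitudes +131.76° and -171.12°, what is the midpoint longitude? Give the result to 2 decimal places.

+160.32°

Signed shortest Δλ from +131.76° to -171.12° is +57.12°.
Midpoint longitude = +131.76° + (+57.12°)/2 = +131.76° + 28.56° = +160.32°.
(The naïve average (+131.76 + -171.12)/2 = -19.68° is on the wrong side of the globe.)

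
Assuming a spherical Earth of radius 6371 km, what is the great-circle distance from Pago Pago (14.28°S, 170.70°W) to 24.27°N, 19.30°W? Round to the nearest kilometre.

Δλ = -19.30 − -170.70 = 151.40°.
Δφ = 24.27 − -14.28 = 38.55°.
a = sin²(Δφ/2) + cos φ₁ · cos φ₂ · sin²(Δλ/2) = 0.938521.
c = 2·atan2(√a, √(1−a)) = 2.64047 rad → d = 6371·c ≈ 16822.41 km.

16822 km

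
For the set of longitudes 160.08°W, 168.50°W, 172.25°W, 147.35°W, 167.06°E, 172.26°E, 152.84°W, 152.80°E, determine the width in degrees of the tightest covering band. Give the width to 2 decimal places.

Sort the longitudes: -172.25°, -168.50°, -160.08°, -152.84°, -147.35°, +152.80°, +167.06°, +172.26°.
Eastward gaps between consecutive values (wrapping around): 3.75°, 8.42°, 7.24°, 5.49°, 300.15°, 14.26°, 5.20°, 15.49°.
Largest gap = 300.15° ⇒ minimal covering band is its complement: 360° − 300.15° = 59.85°.
Band runs from +152.80° eastward to -147.35°, crossing the antimeridian.

59.85°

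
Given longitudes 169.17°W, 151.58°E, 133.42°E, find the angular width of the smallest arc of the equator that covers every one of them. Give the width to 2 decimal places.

57.41°

Sort the longitudes: -169.17°, +133.42°, +151.58°.
Eastward gaps between consecutive values (wrapping around): 302.59°, 18.16°, 39.25°.
Largest gap = 302.59° ⇒ minimal covering band is its complement: 360° − 302.59° = 57.41°.
Band runs from +133.42° eastward to -169.17°, crossing the antimeridian.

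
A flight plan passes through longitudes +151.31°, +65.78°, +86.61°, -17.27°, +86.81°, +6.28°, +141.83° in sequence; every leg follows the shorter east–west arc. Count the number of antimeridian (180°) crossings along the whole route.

0

Leg 1: +151.31° → +65.78°, shortest Δλ = -85.53° (west) — does not cross 180°.
Leg 2: +65.78° → +86.61°, shortest Δλ = 20.83° (east) — does not cross 180°.
Leg 3: +86.61° → -17.27°, shortest Δλ = -103.88° (west) — does not cross 180°.
Leg 4: -17.27° → +86.81°, shortest Δλ = 104.08° (east) — does not cross 180°.
Leg 5: +86.81° → +6.28°, shortest Δλ = -80.53° (west) — does not cross 180°.
Leg 6: +6.28° → +141.83°, shortest Δλ = 135.55° (east) — does not cross 180°.
Total crossings: 0.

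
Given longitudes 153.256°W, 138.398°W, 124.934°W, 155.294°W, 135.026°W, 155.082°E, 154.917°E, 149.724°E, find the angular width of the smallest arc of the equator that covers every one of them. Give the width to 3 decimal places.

Sort the longitudes: -155.294°, -153.256°, -138.398°, -135.026°, -124.934°, +149.724°, +154.917°, +155.082°.
Eastward gaps between consecutive values (wrapping around): 2.038°, 14.858°, 3.372°, 10.092°, 274.658°, 5.193°, 0.165°, 49.624°.
Largest gap = 274.658° ⇒ minimal covering band is its complement: 360° − 274.658° = 85.342°.
Band runs from +149.724° eastward to -124.934°, crossing the antimeridian.

85.342°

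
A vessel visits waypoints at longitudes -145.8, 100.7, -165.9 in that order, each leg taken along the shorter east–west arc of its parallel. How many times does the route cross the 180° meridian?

2

Leg 1: -145.8° → +100.7°, shortest Δλ = -113.5° (west) — crosses 180°.
Leg 2: +100.7° → -165.9°, shortest Δλ = 93.4° (east) — crosses 180°.
Total crossings: 2.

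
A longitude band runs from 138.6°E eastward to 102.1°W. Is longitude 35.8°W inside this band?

Band width going east from +138.6° to -102.1°: ((-102.1 − 138.6) mod 360) = 119.3°.
Offset of -35.8° east of the west edge: ((-35.8 − 138.6) mod 360) = 185.6°.
185.6° > 119.3° ⇒ outside.

No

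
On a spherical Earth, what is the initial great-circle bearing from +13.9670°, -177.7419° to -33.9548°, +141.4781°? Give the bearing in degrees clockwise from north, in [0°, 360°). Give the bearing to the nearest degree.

218°

Δλ = 141.4781 − -177.7419 = 319.2200°; wrapped into (−180°, 180°]: -40.7800°.
θ = atan2( sin Δλ · cos φ₂ , cos φ₁ · sin φ₂ − sin φ₁ · cos φ₂ · cos Δλ )
  = atan2(-0.54178, -0.69363) = -142.007° → normalised to [0°, 360°): 217.993°.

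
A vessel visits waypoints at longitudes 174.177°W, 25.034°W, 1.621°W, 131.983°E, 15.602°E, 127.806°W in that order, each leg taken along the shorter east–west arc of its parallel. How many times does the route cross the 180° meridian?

0

Leg 1: -174.177° → -25.034°, shortest Δλ = 149.143° (east) — does not cross 180°.
Leg 2: -25.034° → -1.621°, shortest Δλ = 23.413° (east) — does not cross 180°.
Leg 3: -1.621° → +131.983°, shortest Δλ = 133.604° (east) — does not cross 180°.
Leg 4: +131.983° → +15.602°, shortest Δλ = -116.381° (west) — does not cross 180°.
Leg 5: +15.602° → -127.806°, shortest Δλ = -143.408° (west) — does not cross 180°.
Total crossings: 0.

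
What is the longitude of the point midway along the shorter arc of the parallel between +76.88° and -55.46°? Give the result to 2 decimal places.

Signed shortest Δλ from +76.88° to -55.46° is -132.34°.
Midpoint longitude = +76.88° + (-132.34°)/2 = +76.88° − 66.17° = +10.71°.

+10.71°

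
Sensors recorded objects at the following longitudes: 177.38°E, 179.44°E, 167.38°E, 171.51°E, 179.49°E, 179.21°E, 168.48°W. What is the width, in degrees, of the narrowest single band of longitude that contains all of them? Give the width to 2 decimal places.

Sort the longitudes: -168.48°, +167.38°, +171.51°, +177.38°, +179.21°, +179.44°, +179.49°.
Eastward gaps between consecutive values (wrapping around): 335.86°, 4.13°, 5.87°, 1.83°, 0.23°, 0.05°, 12.03°.
Largest gap = 335.86° ⇒ minimal covering band is its complement: 360° − 335.86° = 24.14°.
Band runs from +167.38° eastward to -168.48°, crossing the antimeridian.

24.14°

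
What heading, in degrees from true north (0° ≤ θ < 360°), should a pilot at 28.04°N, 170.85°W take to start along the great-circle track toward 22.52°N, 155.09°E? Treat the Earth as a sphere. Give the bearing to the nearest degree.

Δλ = 155.09 − -170.85 = 325.94°; wrapped into (−180°, 180°]: -34.06°.
θ = atan2( sin Δλ · cos φ₂ , cos φ₁ · sin φ₂ − sin φ₁ · cos φ₂ · cos Δλ )
  = atan2(-0.51735, -0.02170) = -92.402° → normalised to [0°, 360°): 267.598°.

268°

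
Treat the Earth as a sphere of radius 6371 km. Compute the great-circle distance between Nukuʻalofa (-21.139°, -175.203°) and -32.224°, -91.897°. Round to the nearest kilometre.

8171 km

Δλ = -91.897 − -175.203 = 83.306°.
Δφ = -32.224 − -21.139 = -11.085°.
a = sin²(Δφ/2) + cos φ₁ · cos φ₂ · sin²(Δλ/2) = 0.357862.
c = 2·atan2(√a, √(1−a)) = 1.28255 rad → d = 6371·c ≈ 8171.09 km.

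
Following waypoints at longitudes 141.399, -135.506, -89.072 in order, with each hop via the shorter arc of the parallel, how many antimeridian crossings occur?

Leg 1: +141.399° → -135.506°, shortest Δλ = 83.095° (east) — crosses 180°.
Leg 2: -135.506° → -89.072°, shortest Δλ = 46.434° (east) — does not cross 180°.
Total crossings: 1.

1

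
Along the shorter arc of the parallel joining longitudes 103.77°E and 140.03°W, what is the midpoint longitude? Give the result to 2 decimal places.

161.87°E

Signed shortest Δλ from +103.77° to -140.03° is +116.20°.
Midpoint longitude = +103.77° + (+116.20°)/2 = +103.77° + 58.10° = +161.87°.
(The naïve average (+103.77 + -140.03)/2 = -18.13° is on the wrong side of the globe.)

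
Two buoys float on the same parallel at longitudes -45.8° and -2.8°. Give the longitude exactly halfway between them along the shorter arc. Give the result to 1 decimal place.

Signed shortest Δλ from -45.8° to -2.8° is +43.0°.
Midpoint longitude = -45.8° + (+43.0°)/2 = -45.8° + 21.5° = -24.3°.

-24.3°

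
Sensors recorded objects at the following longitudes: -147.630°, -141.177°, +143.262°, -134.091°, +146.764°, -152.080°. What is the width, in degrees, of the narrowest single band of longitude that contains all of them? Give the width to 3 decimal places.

82.647°

Sort the longitudes: -152.080°, -147.630°, -141.177°, -134.091°, +143.262°, +146.764°.
Eastward gaps between consecutive values (wrapping around): 4.450°, 6.453°, 7.086°, 277.353°, 3.502°, 61.156°.
Largest gap = 277.353° ⇒ minimal covering band is its complement: 360° − 277.353° = 82.647°.
Band runs from +143.262° eastward to -134.091°, crossing the antimeridian.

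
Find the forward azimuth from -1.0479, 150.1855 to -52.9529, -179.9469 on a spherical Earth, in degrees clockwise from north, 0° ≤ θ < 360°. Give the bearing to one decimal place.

159.2°

Δλ = -179.9469 − 150.1855 = -330.1324°; wrapped into (−180°, 180°]: 29.8676°.
θ = atan2( sin Δλ · cos φ₂ , cos φ₁ · sin φ₂ − sin φ₁ · cos φ₂ · cos Δλ )
  = atan2(0.30003, -0.78845) = 159.167° → normalised to [0°, 360°): 159.167°.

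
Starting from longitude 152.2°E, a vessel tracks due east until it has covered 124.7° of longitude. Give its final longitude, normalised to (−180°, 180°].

Start at +152.2°; shift +124.7° → +276.9°.
+276.9° lies outside (−180°, 180°]; subtract 360° → -83.1°.

83.1°W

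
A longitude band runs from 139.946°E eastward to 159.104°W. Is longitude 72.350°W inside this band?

Band width going east from +139.946° to -159.104°: ((-159.104 − 139.946) mod 360) = 60.950°.
Offset of -72.350° east of the west edge: ((-72.350 − 139.946) mod 360) = 147.704°.
147.704° > 60.950° ⇒ outside.

No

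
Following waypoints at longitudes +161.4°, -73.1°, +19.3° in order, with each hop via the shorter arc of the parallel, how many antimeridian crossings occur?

1

Leg 1: +161.4° → -73.1°, shortest Δλ = 125.5° (east) — crosses 180°.
Leg 2: -73.1° → +19.3°, shortest Δλ = 92.4° (east) — does not cross 180°.
Total crossings: 1.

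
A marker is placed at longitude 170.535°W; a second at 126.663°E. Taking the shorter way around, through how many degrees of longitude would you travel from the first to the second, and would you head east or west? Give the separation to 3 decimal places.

62.802° west

Raw difference: 126.663 − -170.535 = 297.198°.
Normalise into (−180°, 180°]: 297.198° − 360° = -62.802°.
Negative ⇒ the second point lies to the west; separation 62.802°.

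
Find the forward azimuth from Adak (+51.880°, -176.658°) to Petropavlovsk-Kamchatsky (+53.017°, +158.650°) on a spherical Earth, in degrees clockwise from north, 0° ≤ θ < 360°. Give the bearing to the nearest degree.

284°

Δλ = 158.650 − -176.658 = 335.308°; wrapped into (−180°, 180°]: -24.692°.
θ = atan2( sin Δλ · cos φ₂ , cos φ₁ · sin φ₂ − sin φ₁ · cos φ₂ · cos Δλ )
  = atan2(-0.25130, 0.06312) = -75.901° → normalised to [0°, 360°): 284.099°.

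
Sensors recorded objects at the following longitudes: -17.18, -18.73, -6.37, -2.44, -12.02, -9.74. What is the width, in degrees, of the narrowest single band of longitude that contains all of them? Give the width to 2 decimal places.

Sort the longitudes: -18.73°, -17.18°, -12.02°, -9.74°, -6.37°, -2.44°.
Eastward gaps between consecutive values (wrapping around): 1.55°, 5.16°, 2.28°, 3.37°, 3.93°, 343.71°.
Largest gap = 343.71° ⇒ minimal covering band is its complement: 360° − 343.71° = 16.29°.
Band runs from -18.73° eastward to -2.44°.

16.29°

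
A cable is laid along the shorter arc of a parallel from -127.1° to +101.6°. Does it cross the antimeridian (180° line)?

Naïve |101.6 − -127.1| = 228.7° > 180°, so the shorter arc goes the other way round — across 180°.
Signed shortest Δλ = ((101.6 − -127.1 + 180) mod 360) − 180 = -131.3°.
Going west by 131.3° from -127.1° passes through 180° before reaching +101.6°.

Yes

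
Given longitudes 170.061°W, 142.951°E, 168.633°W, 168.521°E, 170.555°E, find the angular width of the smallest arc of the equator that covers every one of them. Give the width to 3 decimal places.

Sort the longitudes: -170.061°, -168.633°, +142.951°, +168.521°, +170.555°.
Eastward gaps between consecutive values (wrapping around): 1.428°, 311.584°, 25.570°, 2.034°, 19.384°.
Largest gap = 311.584° ⇒ minimal covering band is its complement: 360° − 311.584° = 48.416°.
Band runs from +142.951° eastward to -168.633°, crossing the antimeridian.

48.416°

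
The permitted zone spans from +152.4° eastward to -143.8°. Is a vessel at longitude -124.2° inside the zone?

Band width going east from +152.4° to -143.8°: ((-143.8 − 152.4) mod 360) = 63.8°.
Offset of -124.2° east of the west edge: ((-124.2 − 152.4) mod 360) = 83.4°.
83.4° > 63.8° ⇒ outside.

No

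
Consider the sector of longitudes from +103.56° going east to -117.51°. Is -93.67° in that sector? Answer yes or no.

No

Band width going east from +103.56° to -117.51°: ((-117.51 − 103.56) mod 360) = 138.93°.
Offset of -93.67° east of the west edge: ((-93.67 − 103.56) mod 360) = 162.77°.
162.77° > 138.93° ⇒ outside.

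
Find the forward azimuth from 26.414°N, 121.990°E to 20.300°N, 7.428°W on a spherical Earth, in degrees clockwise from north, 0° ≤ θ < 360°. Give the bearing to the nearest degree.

Δλ = -7.428 − 121.990 = -129.418°.
θ = atan2( sin Δλ · cos φ₂ , cos φ₁ · sin φ₂ − sin φ₁ · cos φ₂ · cos Δλ )
  = atan2(-0.72455, 0.57564) = -51.534° → normalised to [0°, 360°): 308.466°.

308°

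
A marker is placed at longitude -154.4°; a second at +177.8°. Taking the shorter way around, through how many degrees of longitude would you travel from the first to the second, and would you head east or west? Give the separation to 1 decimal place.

27.8° west

Raw difference: 177.8 − -154.4 = 332.2°.
Normalise into (−180°, 180°]: 332.2° − 360° = -27.8°.
Negative ⇒ the second point lies to the west; separation 27.8°.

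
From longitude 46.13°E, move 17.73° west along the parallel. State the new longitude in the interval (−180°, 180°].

Start at +46.13°; shift −17.73° → +28.40°.
+28.40° already lies in (−180°, 180°].

28.40°E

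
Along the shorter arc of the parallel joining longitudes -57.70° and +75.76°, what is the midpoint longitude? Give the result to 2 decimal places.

+9.03°

Signed shortest Δλ from -57.70° to +75.76° is +133.46°.
Midpoint longitude = -57.70° + (+133.46°)/2 = -57.70° + 66.73° = +9.03°.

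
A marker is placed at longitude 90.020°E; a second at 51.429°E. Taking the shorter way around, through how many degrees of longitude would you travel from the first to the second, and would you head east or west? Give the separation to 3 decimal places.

38.591° west

Raw difference: 51.429 − 90.020 = -38.591°.
Normalise into (−180°, 180°]: -38.591° stays -38.591°.
Negative ⇒ the second point lies to the west; separation 38.591°.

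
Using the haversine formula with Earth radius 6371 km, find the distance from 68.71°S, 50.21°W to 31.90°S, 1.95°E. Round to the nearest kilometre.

5231 km

Δλ = 1.95 − -50.21 = 52.16°.
Δφ = -31.90 − -68.71 = 36.81°.
a = sin²(Δφ/2) + cos φ₁ · cos φ₂ · sin²(Δλ/2) = 0.159263.
c = 2·atan2(√a, √(1−a)) = 0.82102 rad → d = 6371·c ≈ 5230.72 km.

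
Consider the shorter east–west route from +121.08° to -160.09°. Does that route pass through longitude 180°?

Naïve |-160.09 − 121.08| = 281.17° > 180°, so the shorter arc goes the other way round — across 180°.
Signed shortest Δλ = ((-160.09 − 121.08 + 180) mod 360) − 180 = 78.83°.
Going east by 78.83° from +121.08° passes through 180° before reaching -160.09°.

Yes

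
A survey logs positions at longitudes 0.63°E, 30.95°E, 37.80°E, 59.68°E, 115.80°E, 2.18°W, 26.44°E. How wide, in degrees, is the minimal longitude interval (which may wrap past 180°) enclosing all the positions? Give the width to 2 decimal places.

117.98°

Sort the longitudes: -2.18°, +0.63°, +26.44°, +30.95°, +37.80°, +59.68°, +115.80°.
Eastward gaps between consecutive values (wrapping around): 2.81°, 25.81°, 4.51°, 6.85°, 21.88°, 56.12°, 242.02°.
Largest gap = 242.02° ⇒ minimal covering band is its complement: 360° − 242.02° = 117.98°.
Band runs from -2.18° eastward to +115.80°.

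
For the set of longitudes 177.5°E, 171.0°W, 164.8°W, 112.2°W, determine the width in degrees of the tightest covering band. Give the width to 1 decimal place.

Sort the longitudes: -171.0°, -164.8°, -112.2°, +177.5°.
Eastward gaps between consecutive values (wrapping around): 6.2°, 52.6°, 289.7°, 11.5°.
Largest gap = 289.7° ⇒ minimal covering band is its complement: 360° − 289.7° = 70.3°.
Band runs from +177.5° eastward to -112.2°, crossing the antimeridian.

70.3°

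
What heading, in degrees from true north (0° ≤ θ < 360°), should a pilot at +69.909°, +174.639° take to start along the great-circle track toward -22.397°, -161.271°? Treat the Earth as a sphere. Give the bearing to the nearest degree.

158°

Δλ = -161.271 − 174.639 = -335.910°; wrapped into (−180°, 180°]: 24.090°.
θ = atan2( sin Δλ · cos φ₂ , cos φ₁ · sin φ₂ − sin φ₁ · cos φ₂ · cos Δλ )
  = atan2(0.37738, -0.92357) = 157.774° → normalised to [0°, 360°): 157.774°.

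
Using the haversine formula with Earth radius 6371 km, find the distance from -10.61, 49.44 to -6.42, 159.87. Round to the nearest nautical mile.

6525 nmi

Δλ = 159.87 − 49.44 = 110.43°.
Δφ = -6.42 − -10.61 = 4.19°.
a = sin²(Δφ/2) + cos φ₁ · cos φ₂ · sin²(Δλ/2) = 0.660178.
c = 2·atan2(√a, √(1−a)) = 1.89690 rad → d = 6371·c ≈ 12085.16 km ≈ 6525.46 nmi.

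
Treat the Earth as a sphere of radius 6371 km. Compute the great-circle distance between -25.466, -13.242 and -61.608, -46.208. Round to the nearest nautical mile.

2546 nmi

Δλ = -46.208 − -13.242 = -32.966°.
Δφ = -61.608 − -25.466 = -36.142°.
a = sin²(Δφ/2) + cos φ₁ · cos φ₂ · sin²(Δλ/2) = 0.130781.
c = 2·atan2(√a, √(1−a)) = 0.74005 rad → d = 6371·c ≈ 4714.83 km ≈ 2545.81 nmi.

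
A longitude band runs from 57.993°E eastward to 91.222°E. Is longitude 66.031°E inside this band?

Yes

Band width going east from +57.993° to +91.222°: ((91.222 − 57.993) mod 360) = 33.229°.
Offset of +66.031° east of the west edge: ((66.031 − 57.993) mod 360) = 8.038°.
8.038° ≤ 33.229° ⇒ inside.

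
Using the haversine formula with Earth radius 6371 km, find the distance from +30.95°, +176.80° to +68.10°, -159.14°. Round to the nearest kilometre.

4416 km

Δλ = -159.14 − 176.80 = -335.94°; wrapped into (−180°, 180°]: 24.06°.
Δφ = 68.10 − 30.95 = 37.15°.
a = sin²(Δφ/2) + cos φ₁ · cos φ₂ · sin²(Δλ/2) = 0.115367.
c = 2·atan2(√a, √(1−a)) = 0.69311 rad → d = 6371·c ≈ 4415.77 km.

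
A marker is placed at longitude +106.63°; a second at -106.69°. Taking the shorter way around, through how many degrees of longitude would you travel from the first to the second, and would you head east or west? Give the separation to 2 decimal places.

146.68° east

Raw difference: -106.69 − 106.63 = -213.32°.
Normalise into (−180°, 180°]: -213.32° + 360° = 146.68°.
Positive ⇒ the second point lies to the east; separation 146.68°.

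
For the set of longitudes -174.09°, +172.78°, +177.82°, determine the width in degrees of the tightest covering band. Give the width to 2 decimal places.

13.13°

Sort the longitudes: -174.09°, +172.78°, +177.82°.
Eastward gaps between consecutive values (wrapping around): 346.87°, 5.04°, 8.09°.
Largest gap = 346.87° ⇒ minimal covering band is its complement: 360° − 346.87° = 13.13°.
Band runs from +172.78° eastward to -174.09°, crossing the antimeridian.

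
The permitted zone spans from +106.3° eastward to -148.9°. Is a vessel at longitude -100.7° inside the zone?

Band width going east from +106.3° to -148.9°: ((-148.9 − 106.3) mod 360) = 104.8°.
Offset of -100.7° east of the west edge: ((-100.7 − 106.3) mod 360) = 153.0°.
153.0° > 104.8° ⇒ outside.

No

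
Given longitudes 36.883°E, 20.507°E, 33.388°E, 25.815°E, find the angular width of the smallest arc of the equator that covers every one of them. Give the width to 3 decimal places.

Sort the longitudes: +20.507°, +25.815°, +33.388°, +36.883°.
Eastward gaps between consecutive values (wrapping around): 5.308°, 7.573°, 3.495°, 343.624°.
Largest gap = 343.624° ⇒ minimal covering band is its complement: 360° − 343.624° = 16.376°.
Band runs from +20.507° eastward to +36.883°.

16.376°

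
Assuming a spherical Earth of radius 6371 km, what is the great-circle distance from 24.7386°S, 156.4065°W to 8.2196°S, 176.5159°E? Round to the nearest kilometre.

Δλ = 176.5159 − -156.4065 = 332.9224°; wrapped into (−180°, 180°]: -27.0776°.
Δφ = -8.2196 − -24.7386 = 16.5190°.
a = sin²(Δφ/2) + cos φ₁ · cos φ₂ · sin²(Δλ/2) = 0.069901.
c = 2·atan2(√a, √(1−a)) = 0.53514 rad → d = 6371·c ≈ 3409.37 km.

3409 km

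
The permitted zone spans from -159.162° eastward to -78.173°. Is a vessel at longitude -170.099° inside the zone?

Band width going east from -159.162° to -78.173°: ((-78.173 − -159.162) mod 360) = 80.989°.
Offset of -170.099° east of the west edge: ((-170.099 − -159.162) mod 360) = 349.063°.
349.063° > 80.989° ⇒ outside.

No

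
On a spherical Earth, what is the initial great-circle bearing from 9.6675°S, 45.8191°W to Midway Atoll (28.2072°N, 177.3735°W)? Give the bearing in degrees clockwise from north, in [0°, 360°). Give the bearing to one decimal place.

Δλ = -177.3735 − -45.8191 = -131.5544°.
θ = atan2( sin Δλ · cos φ₂ , cos φ₁ · sin φ₂ − sin φ₁ · cos φ₂ · cos Δλ )
  = atan2(-0.65946, 0.36778) = -60.851° → normalised to [0°, 360°): 299.149°.

299.1°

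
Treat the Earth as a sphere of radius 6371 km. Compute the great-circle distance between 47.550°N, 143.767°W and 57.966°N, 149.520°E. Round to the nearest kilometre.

4438 km

Δλ = 149.520 − -143.767 = 293.287°; wrapped into (−180°, 180°]: -66.713°.
Δφ = 57.966 − 47.550 = 10.416°.
a = sin²(Δφ/2) + cos φ₁ · cos φ₂ · sin²(Δλ/2) = 0.116476.
c = 2·atan2(√a, √(1−a)) = 0.69657 rad → d = 6371·c ≈ 4437.84 km.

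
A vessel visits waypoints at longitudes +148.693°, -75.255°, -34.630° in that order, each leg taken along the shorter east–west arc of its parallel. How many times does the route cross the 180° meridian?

Leg 1: +148.693° → -75.255°, shortest Δλ = 136.052° (east) — crosses 180°.
Leg 2: -75.255° → -34.630°, shortest Δλ = 40.625° (east) — does not cross 180°.
Total crossings: 1.

1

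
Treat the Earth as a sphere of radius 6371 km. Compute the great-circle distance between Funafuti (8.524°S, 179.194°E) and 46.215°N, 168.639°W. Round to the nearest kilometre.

Δλ = -168.639 − 179.194 = -347.833°; wrapped into (−180°, 180°]: 12.167°.
Δφ = 46.215 − -8.524 = 54.739°.
a = sin²(Δφ/2) + cos φ₁ · cos φ₂ · sin²(Δλ/2) = 0.219035.
c = 2·atan2(√a, √(1−a)) = 0.97408 rad → d = 6371·c ≈ 6205.85 km.

6206 km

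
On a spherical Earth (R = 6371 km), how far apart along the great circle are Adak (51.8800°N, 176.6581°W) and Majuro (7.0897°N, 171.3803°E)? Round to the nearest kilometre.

5100 km

Δλ = 171.3803 − -176.6581 = 348.0384°; wrapped into (−180°, 180°]: -11.9616°.
Δφ = 7.0897 − 51.8800 = -44.7903°.
a = sin²(Δφ/2) + cos φ₁ · cos φ₂ · sin²(Δλ/2) = 0.151806.
c = 2·atan2(√a, √(1−a)) = 0.80044 rad → d = 6371·c ≈ 5099.62 km.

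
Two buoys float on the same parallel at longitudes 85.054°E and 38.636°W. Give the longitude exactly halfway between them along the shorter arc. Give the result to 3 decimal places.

23.209°E

Signed shortest Δλ from +85.054° to -38.636° is -123.690°.
Midpoint longitude = +85.054° + (-123.690°)/2 = +85.054° − 61.845° = +23.209°.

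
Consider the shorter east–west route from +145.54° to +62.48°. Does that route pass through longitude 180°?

Signed shortest Δλ = ((62.48 − 145.54 + 180) mod 360) − 180 = -83.06°.
Going west by 83.06° from +145.54° reaches +62.48° without touching 180°.

No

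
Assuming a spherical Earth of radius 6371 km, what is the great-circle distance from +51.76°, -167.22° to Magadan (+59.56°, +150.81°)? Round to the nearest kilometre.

Δλ = 150.81 − -167.22 = 318.03°; wrapped into (−180°, 180°]: -41.97°.
Δφ = 59.56 − 51.76 = 7.80°.
a = sin²(Δφ/2) + cos φ₁ · cos φ₂ · sin²(Δλ/2) = 0.044844.
c = 2·atan2(√a, √(1−a)) = 0.42676 rad → d = 6371·c ≈ 2718.89 km.

2719 km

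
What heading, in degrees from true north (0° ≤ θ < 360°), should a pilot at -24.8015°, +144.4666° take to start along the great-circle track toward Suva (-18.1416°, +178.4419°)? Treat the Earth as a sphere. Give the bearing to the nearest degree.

Δλ = 178.4419 − 144.4666 = 33.9753°.
θ = atan2( sin Δλ · cos φ₂ , cos φ₁ · sin φ₂ − sin φ₁ · cos φ₂ · cos Δλ )
  = atan2(0.53106, 0.04792) = 84.844° → normalised to [0°, 360°): 84.844°.

85°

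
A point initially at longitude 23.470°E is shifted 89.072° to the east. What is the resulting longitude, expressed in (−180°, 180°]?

Start at +23.470°; shift +89.072° → +112.542°.
+112.542° already lies in (−180°, 180°].

112.542°E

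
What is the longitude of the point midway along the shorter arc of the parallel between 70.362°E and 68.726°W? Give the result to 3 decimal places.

0.818°E

Signed shortest Δλ from +70.362° to -68.726° is -139.088°.
Midpoint longitude = +70.362° + (-139.088°)/2 = +70.362° − 69.544° = +0.818°.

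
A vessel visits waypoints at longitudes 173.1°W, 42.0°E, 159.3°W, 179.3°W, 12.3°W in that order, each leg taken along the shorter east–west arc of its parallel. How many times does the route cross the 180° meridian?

Leg 1: -173.1° → +42.0°, shortest Δλ = -144.9° (west) — crosses 180°.
Leg 2: +42.0° → -159.3°, shortest Δλ = 158.7° (east) — crosses 180°.
Leg 3: -159.3° → -179.3°, shortest Δλ = -20.0° (west) — does not cross 180°.
Leg 4: -179.3° → -12.3°, shortest Δλ = 167.0° (east) — does not cross 180°.
Total crossings: 2.

2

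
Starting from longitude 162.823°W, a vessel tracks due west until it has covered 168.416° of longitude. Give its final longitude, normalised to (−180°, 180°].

Start at -162.823°; shift −168.416° → -331.239°.
-331.239° lies outside (−180°, 180°]; add 360° → +28.761°.

28.761°E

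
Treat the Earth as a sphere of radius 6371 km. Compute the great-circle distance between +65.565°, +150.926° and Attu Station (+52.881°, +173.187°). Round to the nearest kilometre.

Δλ = 173.187 − 150.926 = 22.261°.
Δφ = 52.881 − 65.565 = -12.684°.
a = sin²(Δφ/2) + cos φ₁ · cos φ₂ · sin²(Δλ/2) = 0.021505.
c = 2·atan2(√a, √(1−a)) = 0.29435 rad → d = 6371·c ≈ 1875.32 km.

1875 km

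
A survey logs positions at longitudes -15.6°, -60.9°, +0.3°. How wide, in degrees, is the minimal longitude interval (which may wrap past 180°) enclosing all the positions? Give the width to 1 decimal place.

Sort the longitudes: -60.9°, -15.6°, +0.3°.
Eastward gaps between consecutive values (wrapping around): 45.3°, 15.9°, 298.8°.
Largest gap = 298.8° ⇒ minimal covering band is its complement: 360° − 298.8° = 61.2°.
Band runs from -60.9° eastward to +0.3°.

61.2°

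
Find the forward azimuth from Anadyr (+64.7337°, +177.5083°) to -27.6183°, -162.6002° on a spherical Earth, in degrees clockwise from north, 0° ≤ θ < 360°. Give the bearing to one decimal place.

162.4°

Δλ = -162.6002 − 177.5083 = -340.1085°; wrapped into (−180°, 180°]: 19.8915°.
θ = atan2( sin Δλ · cos φ₂ , cos φ₁ · sin φ₂ − sin φ₁ · cos φ₂ · cos Δλ )
  = atan2(0.30147, -0.95135) = 162.417° → normalised to [0°, 360°): 162.417°.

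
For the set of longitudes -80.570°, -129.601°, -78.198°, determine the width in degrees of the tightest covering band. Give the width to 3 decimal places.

51.403°

Sort the longitudes: -129.601°, -80.570°, -78.198°.
Eastward gaps between consecutive values (wrapping around): 49.031°, 2.372°, 308.597°.
Largest gap = 308.597° ⇒ minimal covering band is its complement: 360° − 308.597° = 51.403°.
Band runs from -129.601° eastward to -78.198°.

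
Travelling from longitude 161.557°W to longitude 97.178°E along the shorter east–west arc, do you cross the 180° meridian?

Yes

Naïve |97.178 − -161.557| = 258.735° > 180°, so the shorter arc goes the other way round — across 180°.
Signed shortest Δλ = ((97.178 − -161.557 + 180) mod 360) − 180 = -101.265°.
Going west by 101.265° from -161.557° passes through 180° before reaching +97.178°.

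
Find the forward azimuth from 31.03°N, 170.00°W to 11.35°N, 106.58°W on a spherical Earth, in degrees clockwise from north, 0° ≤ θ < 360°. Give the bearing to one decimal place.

Δλ = -106.58 − -170.00 = 63.42°.
θ = atan2( sin Δλ · cos φ₂ , cos φ₁ · sin φ₂ − sin φ₁ · cos φ₂ · cos Δλ )
  = atan2(0.87682, -0.05750) = 93.752° → normalised to [0°, 360°): 93.752°.

93.8°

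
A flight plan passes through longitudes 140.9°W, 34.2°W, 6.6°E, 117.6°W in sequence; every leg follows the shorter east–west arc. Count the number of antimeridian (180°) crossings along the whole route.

0

Leg 1: -140.9° → -34.2°, shortest Δλ = 106.7° (east) — does not cross 180°.
Leg 2: -34.2° → +6.6°, shortest Δλ = 40.8° (east) — does not cross 180°.
Leg 3: +6.6° → -117.6°, shortest Δλ = -124.2° (west) — does not cross 180°.
Total crossings: 0.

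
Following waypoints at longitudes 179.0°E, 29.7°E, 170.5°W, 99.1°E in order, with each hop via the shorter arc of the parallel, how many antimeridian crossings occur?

Leg 1: +179.0° → +29.7°, shortest Δλ = -149.3° (west) — does not cross 180°.
Leg 2: +29.7° → -170.5°, shortest Δλ = 159.8° (east) — crosses 180°.
Leg 3: -170.5° → +99.1°, shortest Δλ = -90.4° (west) — crosses 180°.
Total crossings: 2.

2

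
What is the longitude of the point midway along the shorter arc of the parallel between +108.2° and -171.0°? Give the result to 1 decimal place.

Signed shortest Δλ from +108.2° to -171.0° is +80.8°.
Midpoint longitude = +108.2° + (+80.8°)/2 = +108.2° + 40.4° = +148.6°.
(The naïve average (+108.2 + -171.0)/2 = -31.4° is on the wrong side of the globe.)

+148.6°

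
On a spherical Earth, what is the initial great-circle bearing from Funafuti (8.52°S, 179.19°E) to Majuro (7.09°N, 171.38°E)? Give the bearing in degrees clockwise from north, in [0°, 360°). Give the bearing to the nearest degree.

Δλ = 171.38 − 179.19 = -7.81°.
θ = atan2( sin Δλ · cos φ₂ , cos φ₁ · sin φ₂ − sin φ₁ · cos φ₂ · cos Δλ )
  = atan2(-0.13485, 0.26772) = -26.734° → normalised to [0°, 360°): 333.266°.

333°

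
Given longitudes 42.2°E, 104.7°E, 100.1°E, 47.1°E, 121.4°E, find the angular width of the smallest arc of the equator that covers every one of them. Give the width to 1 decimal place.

Sort the longitudes: +42.2°, +47.1°, +100.1°, +104.7°, +121.4°.
Eastward gaps between consecutive values (wrapping around): 4.9°, 53.0°, 4.6°, 16.7°, 280.8°.
Largest gap = 280.8° ⇒ minimal covering band is its complement: 360° − 280.8° = 79.2°.
Band runs from +42.2° eastward to +121.4°.

79.2°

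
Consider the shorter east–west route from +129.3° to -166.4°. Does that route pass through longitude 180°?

Naïve |-166.4 − 129.3| = 295.7° > 180°, so the shorter arc goes the other way round — across 180°.
Signed shortest Δλ = ((-166.4 − 129.3 + 180) mod 360) − 180 = 64.3°.
Going east by 64.3° from +129.3° passes through 180° before reaching -166.4°.

Yes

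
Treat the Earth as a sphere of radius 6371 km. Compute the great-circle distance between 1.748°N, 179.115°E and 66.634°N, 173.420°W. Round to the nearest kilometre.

Δλ = -173.420 − 179.115 = -352.535°; wrapped into (−180°, 180°]: 7.465°.
Δφ = 66.634 − 1.748 = 64.886°.
a = sin²(Δφ/2) + cos φ₁ · cos φ₂ · sin²(Δλ/2) = 0.289470.
c = 2·atan2(√a, √(1−a)) = 1.13618 rad → d = 6371·c ≈ 7238.61 km.

7239 km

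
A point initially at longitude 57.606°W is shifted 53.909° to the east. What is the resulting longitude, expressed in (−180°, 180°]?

3.697°W

Start at -57.606°; shift +53.909° → -3.697°.
-3.697° already lies in (−180°, 180°].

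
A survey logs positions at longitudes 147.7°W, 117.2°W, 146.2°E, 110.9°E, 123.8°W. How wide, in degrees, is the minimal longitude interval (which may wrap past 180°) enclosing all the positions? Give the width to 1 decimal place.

Sort the longitudes: -147.7°, -123.8°, -117.2°, +110.9°, +146.2°.
Eastward gaps between consecutive values (wrapping around): 23.9°, 6.6°, 228.1°, 35.3°, 66.1°.
Largest gap = 228.1° ⇒ minimal covering band is its complement: 360° − 228.1° = 131.9°.
Band runs from +110.9° eastward to -117.2°, crossing the antimeridian.

131.9°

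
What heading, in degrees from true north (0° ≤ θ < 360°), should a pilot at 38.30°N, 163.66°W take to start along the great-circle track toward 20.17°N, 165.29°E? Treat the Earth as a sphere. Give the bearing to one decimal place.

244.8°

Δλ = 165.29 − -163.66 = 328.95°; wrapped into (−180°, 180°]: -31.05°.
θ = atan2( sin Δλ · cos φ₂ , cos φ₁ · sin φ₂ − sin φ₁ · cos φ₂ · cos Δλ )
  = atan2(-0.48415, -0.22782) = -115.199° → normalised to [0°, 360°): 244.801°.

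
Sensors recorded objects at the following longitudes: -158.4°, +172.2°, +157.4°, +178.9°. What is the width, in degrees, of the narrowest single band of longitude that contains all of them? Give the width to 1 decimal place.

Sort the longitudes: -158.4°, +157.4°, +172.2°, +178.9°.
Eastward gaps between consecutive values (wrapping around): 315.8°, 14.8°, 6.7°, 22.7°.
Largest gap = 315.8° ⇒ minimal covering band is its complement: 360° − 315.8° = 44.2°.
Band runs from +157.4° eastward to -158.4°, crossing the antimeridian.

44.2°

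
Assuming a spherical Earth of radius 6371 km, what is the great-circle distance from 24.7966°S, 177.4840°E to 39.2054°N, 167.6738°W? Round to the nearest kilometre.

7282 km

Δλ = -167.6738 − 177.4840 = -345.1578°; wrapped into (−180°, 180°]: 14.8422°.
Δφ = 39.2054 − -24.7966 = 64.0020°.
a = sin²(Δφ/2) + cos φ₁ · cos φ₂ · sin²(Δλ/2) = 0.292565.
c = 2·atan2(√a, √(1−a)) = 1.14300 rad → d = 6371·c ≈ 7282.03 km.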